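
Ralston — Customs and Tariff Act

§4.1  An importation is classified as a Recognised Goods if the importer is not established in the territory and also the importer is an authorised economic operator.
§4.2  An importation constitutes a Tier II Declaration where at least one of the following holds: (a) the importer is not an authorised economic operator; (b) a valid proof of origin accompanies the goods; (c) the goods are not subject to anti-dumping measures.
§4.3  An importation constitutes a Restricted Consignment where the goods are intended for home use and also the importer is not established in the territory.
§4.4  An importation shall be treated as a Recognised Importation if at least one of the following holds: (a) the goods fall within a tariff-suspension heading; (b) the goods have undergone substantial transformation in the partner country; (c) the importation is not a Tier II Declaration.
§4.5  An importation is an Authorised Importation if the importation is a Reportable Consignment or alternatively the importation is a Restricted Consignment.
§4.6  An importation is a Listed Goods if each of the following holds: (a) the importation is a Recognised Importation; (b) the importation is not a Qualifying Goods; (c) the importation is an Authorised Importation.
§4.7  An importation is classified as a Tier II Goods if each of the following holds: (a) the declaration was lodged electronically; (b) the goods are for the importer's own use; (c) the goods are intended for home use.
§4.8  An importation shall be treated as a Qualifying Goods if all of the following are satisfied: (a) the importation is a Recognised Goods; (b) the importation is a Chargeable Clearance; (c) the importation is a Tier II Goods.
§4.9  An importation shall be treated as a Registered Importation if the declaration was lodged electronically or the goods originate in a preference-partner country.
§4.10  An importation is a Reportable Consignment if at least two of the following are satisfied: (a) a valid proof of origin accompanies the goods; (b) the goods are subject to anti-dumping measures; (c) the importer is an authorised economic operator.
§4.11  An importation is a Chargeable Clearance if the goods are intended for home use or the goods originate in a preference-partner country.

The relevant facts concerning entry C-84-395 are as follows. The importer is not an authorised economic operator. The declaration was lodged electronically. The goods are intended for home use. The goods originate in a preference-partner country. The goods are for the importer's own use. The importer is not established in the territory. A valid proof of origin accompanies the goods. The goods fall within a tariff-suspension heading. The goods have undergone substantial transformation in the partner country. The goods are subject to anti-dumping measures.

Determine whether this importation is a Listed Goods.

Yes

§4.2 — Tier II Declaration: [the importer is not an authorised economic operator? yes] OR [a valid proof of origin accompanies the goods? yes] OR [the goods are not subject to anti-dumping measures? no] → satisfied.
§4.4 — Recognised Importation: [the goods fall within a tariff-suspension heading? yes] OR [the goods have undergone substantial transformation in the partner country? yes] OR [not a Tier II Declaration (§4.2)? no] → satisfied.
§4.1 — Recognised Goods: [the importer is not established in the territory? yes] AND [the importer is an authorised economic operator? no] → not satisfied.
§4.11 — Chargeable Clearance: [the goods are intended for home use? yes] OR [the goods originate in a preference-partner country? yes] → satisfied.
§4.7 — Tier II Goods: [the declaration was lodged electronically? yes] AND [the goods are for the importer's own use? yes] AND [the goods are intended for home use? yes] → satisfied.
§4.8 — Qualifying Goods: [Recognised Goods (§4.1)? no] AND [Chargeable Clearance (§4.11)? yes] AND [Tier II Goods (§4.7)? yes] → not satisfied.
§4.10 — Reportable Consignment: a valid proof of origin accompanies the goods? yes; the goods are subject to anti-dumping measures? yes; the importer is an authorised economic operator? no — 2 of 3 hold (need ≥2) → satisfied.
§4.3 — Restricted Consignment: [the goods are intended for home use? yes] AND [the importer is not established in the territory? yes] → satisfied.
§4.5 — Authorised Importation: [Reportable Consignment (§4.10)? yes] OR [Restricted Consignment (§4.3)? yes] → satisfied.
§4.6 — Listed Goods: [Recognised Importation (§4.4)? yes] AND [not a Qualifying Goods (§4.8)? yes] AND [Authorised Importation (§4.5)? yes] → satisfied.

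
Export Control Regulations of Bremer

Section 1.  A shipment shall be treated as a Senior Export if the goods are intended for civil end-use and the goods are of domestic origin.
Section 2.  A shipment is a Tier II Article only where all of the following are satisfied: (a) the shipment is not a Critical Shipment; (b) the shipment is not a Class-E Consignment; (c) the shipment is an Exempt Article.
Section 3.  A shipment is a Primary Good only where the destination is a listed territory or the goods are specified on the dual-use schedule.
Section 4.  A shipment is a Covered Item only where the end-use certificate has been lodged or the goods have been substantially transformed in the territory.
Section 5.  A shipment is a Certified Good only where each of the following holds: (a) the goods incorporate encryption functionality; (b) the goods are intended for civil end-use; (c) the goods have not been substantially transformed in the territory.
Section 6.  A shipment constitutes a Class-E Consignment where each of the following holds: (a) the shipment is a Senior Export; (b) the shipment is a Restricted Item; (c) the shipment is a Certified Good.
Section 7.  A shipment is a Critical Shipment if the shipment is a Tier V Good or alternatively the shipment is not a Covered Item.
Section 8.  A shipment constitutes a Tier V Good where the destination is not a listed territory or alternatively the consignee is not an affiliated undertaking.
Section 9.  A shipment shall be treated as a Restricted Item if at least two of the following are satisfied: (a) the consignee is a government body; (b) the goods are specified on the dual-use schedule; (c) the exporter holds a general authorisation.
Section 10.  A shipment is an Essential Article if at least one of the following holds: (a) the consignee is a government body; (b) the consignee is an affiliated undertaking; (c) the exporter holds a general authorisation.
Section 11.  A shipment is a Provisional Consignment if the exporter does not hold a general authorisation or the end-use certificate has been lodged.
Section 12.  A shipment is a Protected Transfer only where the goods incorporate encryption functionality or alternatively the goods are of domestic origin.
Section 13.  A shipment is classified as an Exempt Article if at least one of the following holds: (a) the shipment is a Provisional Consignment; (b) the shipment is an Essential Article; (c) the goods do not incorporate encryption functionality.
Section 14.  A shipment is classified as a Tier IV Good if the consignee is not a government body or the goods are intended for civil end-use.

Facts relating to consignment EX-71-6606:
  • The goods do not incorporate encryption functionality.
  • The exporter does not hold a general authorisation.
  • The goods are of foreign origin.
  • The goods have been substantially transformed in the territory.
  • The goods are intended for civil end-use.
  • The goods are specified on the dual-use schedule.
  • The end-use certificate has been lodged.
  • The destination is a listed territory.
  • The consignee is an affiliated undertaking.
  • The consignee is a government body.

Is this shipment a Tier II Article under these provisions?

Yes

section 8 — Tier V Good: [the destination is not a listed territory? no] OR [the consignee is not an affiliated undertaking? no] → not satisfied.
section 4 — Covered Item: [the end-use certificate has been lodged? yes] OR [the goods have been substantially transformed in the territory? yes] → satisfied.
section 7 — Critical Shipment: [Tier V Good (section 8)? no] OR [not a Covered Item (section 4)? no] → not satisfied.
section 1 — Senior Export: [the goods are intended for civil end-use? yes] AND [the goods are of domestic origin? no] → not satisfied.
section 9 — Restricted Item: the consignee is a government body? yes; the goods are specified on the dual-use schedule? yes; the exporter holds a general authorisation? no — 2 of 3 hold (need ≥2) → satisfied.
section 5 — Certified Good: [the goods incorporate encryption functionality? no] AND [the goods are intended for civil end-use? yes] AND [the goods have not been substantially transformed in the territory? no] → not satisfied.
section 6 — Class-E Consignment: [Senior Export (section 1)? no] AND [Restricted Item (section 9)? yes] AND [Certified Good (section 5)? no] → not satisfied.
section 11 — Provisional Consignment: [the exporter does not hold a general authorisation? yes] OR [the end-use certificate has been lodged? yes] → satisfied.
section 10 — Essential Article: [the consignee is a government body? yes] OR [the consignee is an affiliated undertaking? yes] OR [the exporter holds a general authorisation? no] → satisfied.
section 13 — Exempt Article: [Provisional Consignment (section 11)? yes] OR [Essential Article (section 10)? yes] OR [the goods do not incorporate encryption functionality? yes] → satisfied.
section 2 — Tier II Article: [not a Critical Shipment (section 7)? yes] AND [not a Class-E Consignment (section 6)? yes] AND [Exempt Article (section 13)? yes] → satisfied.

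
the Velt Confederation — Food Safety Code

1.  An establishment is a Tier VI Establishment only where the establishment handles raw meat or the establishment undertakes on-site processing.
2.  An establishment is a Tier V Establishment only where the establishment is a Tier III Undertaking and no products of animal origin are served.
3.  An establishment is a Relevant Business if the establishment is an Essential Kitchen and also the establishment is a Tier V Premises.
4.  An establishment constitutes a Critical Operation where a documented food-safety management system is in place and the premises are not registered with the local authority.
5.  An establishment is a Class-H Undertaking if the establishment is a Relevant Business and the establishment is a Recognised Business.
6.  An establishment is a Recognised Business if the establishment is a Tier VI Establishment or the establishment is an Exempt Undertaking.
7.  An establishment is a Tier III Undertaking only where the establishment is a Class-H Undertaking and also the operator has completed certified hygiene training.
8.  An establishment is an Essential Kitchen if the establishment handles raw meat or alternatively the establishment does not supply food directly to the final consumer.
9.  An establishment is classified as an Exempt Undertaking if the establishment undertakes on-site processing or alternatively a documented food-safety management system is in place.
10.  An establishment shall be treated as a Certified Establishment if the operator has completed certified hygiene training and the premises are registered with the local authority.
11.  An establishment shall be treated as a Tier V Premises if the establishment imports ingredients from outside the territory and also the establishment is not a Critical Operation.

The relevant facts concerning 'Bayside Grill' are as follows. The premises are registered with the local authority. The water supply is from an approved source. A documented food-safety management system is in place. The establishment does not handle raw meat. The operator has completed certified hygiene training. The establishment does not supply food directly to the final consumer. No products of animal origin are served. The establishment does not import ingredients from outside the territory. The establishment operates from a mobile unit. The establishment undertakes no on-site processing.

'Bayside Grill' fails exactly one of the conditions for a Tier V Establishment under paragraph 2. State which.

Under paragraph 8: the establishment handles raw meat? no; or the establishment does not supply food directly to the final consumer? yes. So the establishment is an Essential Kitchen.
Under paragraph 4: a documented food-safety management system is in place? yes; and the premises are not registered with the local authority? no. So the establishment is not a Critical Operation.
Under paragraph 11: the establishment imports ingredients from outside the territory? no; and not a Critical Operation (paragraph 4)? yes. So the establishment is not a Tier V Premises.
Under paragraph 3: Essential Kitchen (paragraph 8)? yes; and Tier V Premises (paragraph 11)? no. So the establishment is not a Relevant Business.
Under paragraph 1: the establishment handles raw meat? no; or the establishment undertakes on-site processing? no. So the establishment is not a Tier VI Establishment.
Under paragraph 9: the establishment undertakes on-site processing? no; or a documented food-safety management system is in place? yes. So the establishment is an Exempt Undertaking.
Under paragraph 6: Tier VI Establishment (paragraph 1)? no; or Exempt Undertaking (paragraph 9)? yes. So the establishment is a Recognised Business.
Under paragraph 5: Relevant Business (paragraph 3)? no; and Recognised Business (paragraph 6)? yes. So the establishment is not a Class-H Undertaking.
Under paragraph 7: Class-H Undertaking (paragraph 5)? no; and the operator has completed certified hygiene training? yes. So the establishment is not a Tier III Undertaking.
Under paragraph 2: Tier III Undertaking (paragraph 7)? no; and no products of animal origin are served? yes. So the establishment is not a Tier V Establishment.

Tier III Undertaking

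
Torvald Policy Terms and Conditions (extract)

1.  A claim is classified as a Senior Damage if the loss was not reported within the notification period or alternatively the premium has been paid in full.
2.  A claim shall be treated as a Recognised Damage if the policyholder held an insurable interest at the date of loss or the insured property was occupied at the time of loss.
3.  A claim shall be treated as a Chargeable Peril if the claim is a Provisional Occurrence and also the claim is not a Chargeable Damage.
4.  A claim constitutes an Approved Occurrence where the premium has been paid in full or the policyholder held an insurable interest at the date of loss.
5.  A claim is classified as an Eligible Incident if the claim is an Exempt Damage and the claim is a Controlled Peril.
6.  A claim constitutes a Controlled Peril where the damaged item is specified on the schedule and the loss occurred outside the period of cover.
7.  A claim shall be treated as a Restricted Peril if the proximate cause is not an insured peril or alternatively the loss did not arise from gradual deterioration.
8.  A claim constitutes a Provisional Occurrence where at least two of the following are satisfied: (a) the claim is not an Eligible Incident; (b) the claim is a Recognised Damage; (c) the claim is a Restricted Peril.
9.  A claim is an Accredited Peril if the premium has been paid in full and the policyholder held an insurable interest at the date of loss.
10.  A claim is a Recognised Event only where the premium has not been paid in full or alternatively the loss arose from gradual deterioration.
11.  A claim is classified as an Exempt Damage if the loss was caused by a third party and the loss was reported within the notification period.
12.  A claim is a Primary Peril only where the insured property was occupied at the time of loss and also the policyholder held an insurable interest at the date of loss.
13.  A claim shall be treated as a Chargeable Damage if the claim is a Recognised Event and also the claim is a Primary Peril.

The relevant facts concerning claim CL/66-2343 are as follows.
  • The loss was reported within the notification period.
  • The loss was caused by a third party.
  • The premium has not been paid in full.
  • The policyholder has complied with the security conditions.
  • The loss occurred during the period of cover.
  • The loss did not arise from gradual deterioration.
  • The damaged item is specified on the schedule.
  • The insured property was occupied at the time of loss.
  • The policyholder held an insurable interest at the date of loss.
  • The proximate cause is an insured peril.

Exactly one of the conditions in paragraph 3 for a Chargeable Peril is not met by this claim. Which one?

Chargeable Damage

paragraph 11 — Exempt Damage: [the loss was caused by a third party? yes] AND [the loss was reported within the notification period? yes] → satisfied.
paragraph 6 — Controlled Peril: [the damaged item is specified on the schedule? yes] AND [the loss occurred outside the period of cover? no] → not satisfied.
paragraph 5 — Eligible Incident: [Exempt Damage (paragraph 11)? yes] AND [Controlled Peril (paragraph 6)? no] → not satisfied.
paragraph 2 — Recognised Damage: [the policyholder held an insurable interest at the date of loss? yes] OR [the insured property was occupied at the time of loss? yes] → satisfied.
paragraph 7 — Restricted Peril: [the proximate cause is not an insured peril? no] OR [the loss did not arise from gradual deterioration? yes] → satisfied.
paragraph 8 — Provisional Occurrence: not an Eligible Incident (paragraph 5)? yes; Recognised Damage (paragraph 2)? yes; Restricted Peril (paragraph 7)? yes — 3 of 3 hold (need ≥2) → satisfied.
paragraph 10 — Recognised Event: [the premium has not been paid in full? yes] OR [the loss arose from gradual deterioration? no] → satisfied.
paragraph 12 — Primary Peril: [the insured property was occupied at the time of loss? yes] AND [the policyholder held an insurable interest at the date of loss? yes] → satisfied.
paragraph 13 — Chargeable Damage: [Recognised Event (paragraph 10)? yes] AND [Primary Peril (paragraph 12)? yes] → satisfied.
paragraph 3 — Chargeable Peril: [Provisional Occurrence (paragraph 8)? yes] AND [not a Chargeable Damage (paragraph 13)? no] → not satisfied.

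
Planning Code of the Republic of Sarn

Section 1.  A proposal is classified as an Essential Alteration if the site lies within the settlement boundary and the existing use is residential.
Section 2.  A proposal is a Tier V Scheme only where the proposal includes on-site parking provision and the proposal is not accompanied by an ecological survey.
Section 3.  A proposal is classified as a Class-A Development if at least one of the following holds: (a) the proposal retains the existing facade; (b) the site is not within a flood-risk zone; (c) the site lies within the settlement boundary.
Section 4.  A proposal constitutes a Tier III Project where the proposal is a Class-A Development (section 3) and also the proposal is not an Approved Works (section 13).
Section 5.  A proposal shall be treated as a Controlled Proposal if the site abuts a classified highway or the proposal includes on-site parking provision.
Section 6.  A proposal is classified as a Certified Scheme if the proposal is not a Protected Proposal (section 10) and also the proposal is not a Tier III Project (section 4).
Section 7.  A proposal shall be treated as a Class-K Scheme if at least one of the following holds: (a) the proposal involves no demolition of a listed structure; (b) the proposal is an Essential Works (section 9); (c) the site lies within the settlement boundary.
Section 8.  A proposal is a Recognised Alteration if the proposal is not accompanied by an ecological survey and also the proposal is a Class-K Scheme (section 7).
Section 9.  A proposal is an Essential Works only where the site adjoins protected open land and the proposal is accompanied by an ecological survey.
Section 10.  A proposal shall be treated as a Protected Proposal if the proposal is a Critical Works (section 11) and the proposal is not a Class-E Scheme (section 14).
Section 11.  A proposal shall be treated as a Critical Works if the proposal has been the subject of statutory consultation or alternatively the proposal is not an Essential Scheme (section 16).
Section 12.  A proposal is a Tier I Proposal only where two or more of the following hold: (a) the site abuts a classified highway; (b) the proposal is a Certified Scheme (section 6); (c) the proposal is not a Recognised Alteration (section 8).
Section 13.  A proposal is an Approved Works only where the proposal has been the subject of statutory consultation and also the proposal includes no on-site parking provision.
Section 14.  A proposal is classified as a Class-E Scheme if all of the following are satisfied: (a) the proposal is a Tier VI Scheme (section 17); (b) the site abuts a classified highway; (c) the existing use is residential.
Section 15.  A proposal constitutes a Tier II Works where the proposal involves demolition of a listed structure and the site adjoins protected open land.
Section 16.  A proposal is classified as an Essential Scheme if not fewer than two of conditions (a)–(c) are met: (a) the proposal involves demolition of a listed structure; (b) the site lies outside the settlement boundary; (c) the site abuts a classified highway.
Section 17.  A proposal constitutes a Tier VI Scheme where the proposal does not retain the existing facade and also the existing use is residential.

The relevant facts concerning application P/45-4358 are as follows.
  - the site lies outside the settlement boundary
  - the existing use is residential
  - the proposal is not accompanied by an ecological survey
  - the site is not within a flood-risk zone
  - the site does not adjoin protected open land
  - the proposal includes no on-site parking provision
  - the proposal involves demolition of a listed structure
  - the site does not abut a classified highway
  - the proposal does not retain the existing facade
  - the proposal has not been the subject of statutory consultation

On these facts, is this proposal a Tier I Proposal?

No

section 16 — Essential Scheme: the proposal involves demolition of a listed structure? yes; the site lies outside the settlement boundary? yes; the site abuts a classified highway? no — 2 of 3 hold (need ≥2) → satisfied.
section 11 — Critical Works: [the proposal has been the subject of statutory consultation? no] OR [not an Essential Scheme (section 16)? no] → not satisfied.
section 17 — Tier VI Scheme: [the proposal does not retain the existing facade? yes] AND [the existing use is residential? yes] → satisfied.
section 14 — Class-E Scheme: [Tier VI Scheme (section 17)? yes] AND [the site abuts a classified highway? no] AND [the existing use is residential? yes] → not satisfied.
section 10 — Protected Proposal: [Critical Works (section 11)? no] AND [not a Class-E Scheme (section 14)? yes] → not satisfied.
section 3 — Class-A Development: [the proposal retains the existing facade? no] OR [the site is not within a flood-risk zone? yes] OR [the site lies within the settlement boundary? no] → satisfied.
section 13 — Approved Works: [the proposal has been the subject of statutory consultation? no] AND [the proposal includes no on-site parking provision? yes] → not satisfied.
section 4 — Tier III Project: [Class-A Development (section 3)? yes] AND [not an Approved Works (section 13)? yes] → satisfied.
section 6 — Certified Scheme: [not a Protected Proposal (section 10)? yes] AND [not a Tier III Project (section 4)? no] → not satisfied.
section 9 — Essential Works: [the site adjoins protected open land? no] AND [the proposal is accompanied by an ecological survey? no] → not satisfied.
section 7 — Class-K Scheme: [the proposal involves no demolition of a listed structure? no] OR [Essential Works (section 9)? no] OR [the site lies within the settlement boundary? no] → not satisfied.
section 8 — Recognised Alteration: [the proposal is not accompanied by an ecological survey? yes] AND [Class-K Scheme (section 7)? no] → not satisfied.
section 12 — Tier I Proposal: the site abuts a classified highway? no; Certified Scheme (section 6)? no; not a Recognised Alteration (section 8)? yes — 1 of 3 hold (need ≥2) → not satisfied.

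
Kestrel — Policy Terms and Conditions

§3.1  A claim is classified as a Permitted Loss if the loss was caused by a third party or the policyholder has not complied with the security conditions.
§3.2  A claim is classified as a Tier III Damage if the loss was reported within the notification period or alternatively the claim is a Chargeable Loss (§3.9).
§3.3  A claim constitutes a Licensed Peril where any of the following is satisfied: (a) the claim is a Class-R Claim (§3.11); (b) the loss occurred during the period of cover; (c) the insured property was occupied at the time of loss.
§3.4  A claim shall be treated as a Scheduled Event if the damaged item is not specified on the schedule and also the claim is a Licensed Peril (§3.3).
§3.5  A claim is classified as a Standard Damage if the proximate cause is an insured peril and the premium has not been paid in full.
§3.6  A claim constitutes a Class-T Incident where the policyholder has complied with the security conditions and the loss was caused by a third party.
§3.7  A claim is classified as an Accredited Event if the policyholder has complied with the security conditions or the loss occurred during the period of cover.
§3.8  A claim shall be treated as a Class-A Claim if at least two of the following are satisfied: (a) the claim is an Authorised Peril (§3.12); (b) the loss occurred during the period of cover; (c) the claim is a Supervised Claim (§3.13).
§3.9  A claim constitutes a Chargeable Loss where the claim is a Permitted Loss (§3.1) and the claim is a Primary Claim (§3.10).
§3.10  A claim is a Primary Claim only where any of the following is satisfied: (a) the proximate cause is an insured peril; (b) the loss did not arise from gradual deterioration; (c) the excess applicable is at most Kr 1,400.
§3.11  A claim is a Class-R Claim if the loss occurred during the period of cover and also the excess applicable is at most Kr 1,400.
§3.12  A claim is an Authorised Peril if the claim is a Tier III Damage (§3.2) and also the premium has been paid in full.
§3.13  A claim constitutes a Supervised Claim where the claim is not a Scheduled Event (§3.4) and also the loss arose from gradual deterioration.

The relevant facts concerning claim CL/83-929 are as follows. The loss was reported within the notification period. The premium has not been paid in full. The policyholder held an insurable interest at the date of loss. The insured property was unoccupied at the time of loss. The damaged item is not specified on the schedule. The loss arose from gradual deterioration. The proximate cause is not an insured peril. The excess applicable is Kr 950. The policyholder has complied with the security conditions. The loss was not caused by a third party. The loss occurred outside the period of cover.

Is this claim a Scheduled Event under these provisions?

No

§3.11 — Class-R Claim: [the loss occurred during the period of cover? no] AND [excess applicable: Kr 950 ≤ Kr 1,400? yes] → not satisfied.
§3.3 — Licensed Peril: [Class-R Claim (§3.11)? no] OR [the loss occurred during the period of cover? no] OR [the insured property was occupied at the time of loss? no] → not satisfied.
§3.4 — Scheduled Event: [the damaged item is not specified on the schedule? yes] AND [Licensed Peril (§3.3)? no] → not satisfied.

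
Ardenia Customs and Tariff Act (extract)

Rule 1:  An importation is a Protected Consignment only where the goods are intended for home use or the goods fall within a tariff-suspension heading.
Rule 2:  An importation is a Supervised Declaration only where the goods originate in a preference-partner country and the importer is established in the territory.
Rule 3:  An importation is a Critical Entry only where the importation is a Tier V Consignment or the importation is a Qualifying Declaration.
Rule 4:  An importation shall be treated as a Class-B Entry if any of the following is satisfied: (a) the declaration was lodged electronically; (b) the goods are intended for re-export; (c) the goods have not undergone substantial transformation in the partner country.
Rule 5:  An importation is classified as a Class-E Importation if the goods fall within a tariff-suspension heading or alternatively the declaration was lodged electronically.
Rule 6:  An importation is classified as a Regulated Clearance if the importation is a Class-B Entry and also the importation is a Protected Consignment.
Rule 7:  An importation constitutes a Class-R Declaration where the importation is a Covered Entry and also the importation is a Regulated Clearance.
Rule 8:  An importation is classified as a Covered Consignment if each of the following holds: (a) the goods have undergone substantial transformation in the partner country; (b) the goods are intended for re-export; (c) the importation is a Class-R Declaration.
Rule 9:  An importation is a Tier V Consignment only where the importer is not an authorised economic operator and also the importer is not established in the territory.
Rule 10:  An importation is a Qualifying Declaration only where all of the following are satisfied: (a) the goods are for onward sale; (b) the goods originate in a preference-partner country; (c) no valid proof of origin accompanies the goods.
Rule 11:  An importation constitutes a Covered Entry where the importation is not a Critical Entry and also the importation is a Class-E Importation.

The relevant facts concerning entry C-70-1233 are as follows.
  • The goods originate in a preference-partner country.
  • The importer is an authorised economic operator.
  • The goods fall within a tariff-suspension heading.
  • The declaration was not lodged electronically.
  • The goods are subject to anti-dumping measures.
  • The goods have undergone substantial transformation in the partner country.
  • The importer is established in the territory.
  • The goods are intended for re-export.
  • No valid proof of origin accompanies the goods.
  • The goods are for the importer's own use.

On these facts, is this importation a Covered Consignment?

Yes

rule 9 — Tier V Consignment: [the importer is not an authorised economic operator? no] AND [the importer is not established in the territory? no] → not satisfied.
rule 10 — Qualifying Declaration: [the goods are for onward sale? no] AND [the goods originate in a preference-partner country? yes] AND [no valid proof of origin accompanies the goods? yes] → not satisfied.
rule 3 — Critical Entry: [Tier V Consignment (rule 9)? no] OR [Qualifying Declaration (rule 10)? no] → not satisfied.
rule 5 — Class-E Importation: [the goods fall within a tariff-suspension heading? yes] OR [the declaration was lodged electronically? no] → satisfied.
rule 11 — Covered Entry: [not a Critical Entry (rule 3)? yes] AND [Class-E Importation (rule 5)? yes] → satisfied.
rule 4 — Class-B Entry: [the declaration was lodged electronically? no] OR [the goods are intended for re-export? yes] OR [the goods have not undergone substantial transformation in the partner country? no] → satisfied.
rule 1 — Protected Consignment: [the goods are intended for home use? no] OR [the goods fall within a tariff-suspension heading? yes] → satisfied.
rule 6 — Regulated Clearance: [Class-B Entry (rule 4)? yes] AND [Protected Consignment (rule 1)? yes] → satisfied.
rule 7 — Class-R Declaration: [Covered Entry (rule 11)? yes] AND [Regulated Clearance (rule 6)? yes] → satisfied.
rule 8 — Covered Consignment: [the goods have undergone substantial transformation in the partner country? yes] AND [the goods are intended for re-export? yes] AND [Class-R Declaration (rule 7)? yes] → satisfied.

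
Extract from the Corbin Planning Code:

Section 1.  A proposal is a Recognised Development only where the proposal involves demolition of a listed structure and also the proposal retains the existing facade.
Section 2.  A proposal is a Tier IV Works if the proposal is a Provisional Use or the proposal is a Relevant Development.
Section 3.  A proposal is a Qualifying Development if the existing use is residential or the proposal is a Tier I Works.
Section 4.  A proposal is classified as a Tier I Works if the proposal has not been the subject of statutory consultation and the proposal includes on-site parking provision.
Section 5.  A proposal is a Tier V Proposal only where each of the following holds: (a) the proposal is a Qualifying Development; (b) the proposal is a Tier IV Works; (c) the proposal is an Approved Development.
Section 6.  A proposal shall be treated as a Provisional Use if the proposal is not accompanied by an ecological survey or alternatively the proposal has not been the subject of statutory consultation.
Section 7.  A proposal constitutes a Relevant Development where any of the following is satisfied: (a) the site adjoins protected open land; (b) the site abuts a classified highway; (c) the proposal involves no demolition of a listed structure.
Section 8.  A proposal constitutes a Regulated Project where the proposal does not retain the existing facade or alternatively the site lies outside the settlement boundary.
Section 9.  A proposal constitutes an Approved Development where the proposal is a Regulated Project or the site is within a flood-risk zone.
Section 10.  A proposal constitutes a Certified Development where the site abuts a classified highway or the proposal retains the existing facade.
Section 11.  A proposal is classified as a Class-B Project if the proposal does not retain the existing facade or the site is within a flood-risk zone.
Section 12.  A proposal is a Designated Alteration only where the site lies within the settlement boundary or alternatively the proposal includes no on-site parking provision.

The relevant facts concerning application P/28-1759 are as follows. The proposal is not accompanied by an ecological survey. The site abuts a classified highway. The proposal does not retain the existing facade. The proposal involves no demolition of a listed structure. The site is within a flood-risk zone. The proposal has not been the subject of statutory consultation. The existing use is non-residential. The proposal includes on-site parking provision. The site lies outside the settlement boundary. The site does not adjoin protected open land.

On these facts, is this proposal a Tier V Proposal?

Yes

Under section 4: the proposal has not been the subject of statutory consultation? yes; and the proposal includes on-site parking provision? yes. So the proposal is a Tier I Works.
Under section 3: the existing use is residential? no; or Tier I Works (section 4)? yes. So the proposal is a Qualifying Development.
Under section 6: the proposal is not accompanied by an ecological survey? yes; or the proposal has not been the subject of statutory consultation? yes. So the proposal is a Provisional Use.
Under section 7: the site adjoins protected open land? no; or the site abuts a classified highway? yes; or the proposal involves no demolition of a listed structure? yes. So the proposal is a Relevant Development.
Under section 2: Provisional Use (section 6)? yes; or Relevant Development (section 7)? yes. So the proposal is a Tier IV Works.
Under section 8: the proposal does not retain the existing facade? yes; or the site lies outside the settlement boundary? yes. So the proposal is a Regulated Project.
Under section 9: Regulated Project (section 8)? yes; or the site is within a flood-risk zone? yes. So the proposal is an Approved Development.
Under section 5: Qualifying Development (section 3)? yes; and Tier IV Works (section 2)? yes; and Approved Development (section 9)? yes. So the proposal is a Tier V Proposal.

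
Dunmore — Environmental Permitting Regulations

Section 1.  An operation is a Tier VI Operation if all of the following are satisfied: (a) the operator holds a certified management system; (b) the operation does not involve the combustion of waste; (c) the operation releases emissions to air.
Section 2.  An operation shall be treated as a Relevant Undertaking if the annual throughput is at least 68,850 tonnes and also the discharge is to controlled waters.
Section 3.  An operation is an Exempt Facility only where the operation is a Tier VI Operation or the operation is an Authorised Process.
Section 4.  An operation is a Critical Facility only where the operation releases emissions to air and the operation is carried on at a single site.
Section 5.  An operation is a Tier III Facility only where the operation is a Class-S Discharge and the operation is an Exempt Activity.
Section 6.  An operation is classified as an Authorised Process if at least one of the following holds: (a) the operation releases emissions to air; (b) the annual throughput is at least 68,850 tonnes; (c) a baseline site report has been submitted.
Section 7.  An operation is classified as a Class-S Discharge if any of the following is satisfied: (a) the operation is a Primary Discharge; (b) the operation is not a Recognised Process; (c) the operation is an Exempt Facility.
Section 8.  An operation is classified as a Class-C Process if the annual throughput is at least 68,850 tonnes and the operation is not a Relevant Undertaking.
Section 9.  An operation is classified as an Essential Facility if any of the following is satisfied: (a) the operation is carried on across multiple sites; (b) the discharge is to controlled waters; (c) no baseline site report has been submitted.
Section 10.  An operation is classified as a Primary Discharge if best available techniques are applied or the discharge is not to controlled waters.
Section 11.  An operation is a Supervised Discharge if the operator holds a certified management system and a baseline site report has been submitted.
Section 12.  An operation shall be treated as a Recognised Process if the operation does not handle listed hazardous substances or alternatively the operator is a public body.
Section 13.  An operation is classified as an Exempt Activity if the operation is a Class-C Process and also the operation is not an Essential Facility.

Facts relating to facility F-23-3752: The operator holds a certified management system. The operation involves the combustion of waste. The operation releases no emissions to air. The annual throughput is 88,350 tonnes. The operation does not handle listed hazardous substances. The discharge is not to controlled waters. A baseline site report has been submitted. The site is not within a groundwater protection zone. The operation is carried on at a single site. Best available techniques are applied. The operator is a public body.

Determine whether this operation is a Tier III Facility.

Yes

section 10 — Primary Discharge: [best available techniques are applied? yes] OR [the discharge is not to controlled waters? yes] → satisfied.
section 12 — Recognised Process: [the operation does not handle listed hazardous substances? yes] OR [the operator is a public body? yes] → satisfied.
section 1 — Tier VI Operation: [the operator holds a certified management system? yes] AND [the operation does not involve the combustion of waste? no] AND [the operation releases emissions to air? no] → not satisfied.
section 6 — Authorised Process: [the operation releases emissions to air? no] OR [annual throughput: 88,350 tonnes ≥ 68,850 tonnes? yes] OR [a baseline site report has been submitted? yes] → satisfied.
section 3 — Exempt Facility: [Tier VI Operation (section 1)? no] OR [Authorised Process (section 6)? yes] → satisfied.
section 7 — Class-S Discharge: [Primary Discharge (section 10)? yes] OR [not a Recognised Process (section 12)? no] OR [Exempt Facility (section 3)? yes] → satisfied.
section 2 — Relevant Undertaking: [annual throughput: 88,350 tonnes ≥ 68,850 tonnes? yes] AND [the discharge is to controlled waters? no] → not satisfied.
section 8 — Class-C Process: [annual throughput: 88,350 tonnes ≥ 68,850 tonnes? yes] AND [not a Relevant Undertaking (section 2)? yes] → satisfied.
section 9 — Essential Facility: [the operation is carried on across multiple sites? no] OR [the discharge is to controlled waters? no] OR [no baseline site report has been submitted? no] → not satisfied.
section 13 — Exempt Activity: [Class-C Process (section 8)? yes] AND [not an Essential Facility (section 9)? yes] → satisfied.
section 5 — Tier III Facility: [Class-S Discharge (section 7)? yes] AND [Exempt Activity (section 13)? yes] → satisfied.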